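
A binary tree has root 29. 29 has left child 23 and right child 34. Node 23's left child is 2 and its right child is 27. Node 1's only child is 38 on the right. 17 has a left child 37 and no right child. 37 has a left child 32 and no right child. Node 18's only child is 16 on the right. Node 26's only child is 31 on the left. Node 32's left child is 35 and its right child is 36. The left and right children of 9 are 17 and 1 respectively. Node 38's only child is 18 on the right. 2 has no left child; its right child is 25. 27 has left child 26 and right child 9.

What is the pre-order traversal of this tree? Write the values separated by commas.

Pre-order visits the node, then its left subtree, then its right subtree.
Visit 29.
At 29: go left to 23.
  Visit 23.
  At 23: go left to 2.
    Visit 2.
    At 2: no left child.
    At 2: go right to 25.
      25 is a leaf — visit 25.
  At 23: go right to 27.
    Visit 27.
    At 27: go left to 26.
      Visit 26.
      At 26: go left to 31.
        31 is a leaf — visit 31.
      At 26: no right child.
    At 27: go right to 9.
      Visit 9.
      At 9: go left to 17.
        Visit 17.
        At 17: go left to 37.
          Visit 37.
          At 37: go left to 32.
            Visit 32.
            At 32: go left to 35.
              35 is a leaf — visit 35.
            At 32: go right to 36.
              36 is a leaf — visit 36.
          At 37: no right child.
        At 17: no right child.
      At 9: go right to 1.
        Visit 1.
        At 1: no left child.
        At 1: go right to 38.
          Visit 38.
          At 38: no left child.
          At 38: go right to 18.
            Visit 18.
            At 18: no left child.
            At 18: go right to 16.
              16 is a leaf — visit 16.
At 29: go right to 34.
  34 is a leaf — visit 34.

29, 23, 2, 25, 27, 26, 31, 9, 17, 37, 32, 35, 36, 1, 38, 18, 16, 34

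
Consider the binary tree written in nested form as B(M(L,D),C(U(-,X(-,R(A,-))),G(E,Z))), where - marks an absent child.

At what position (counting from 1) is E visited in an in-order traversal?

In-order visits the left subtree, then the node, then the right subtree.
At B: go left to M.
  At M: go left to L.
    L is a leaf — visit L.
  Visit M.
  At M: go right to D.
    D is a leaf — visit D.
Visit B.
At B: go right to C.
  At C: go left to U.
    At U: no left child.
    Visit U.
    At U: go right to X.
      At X: no left child.
      Visit X.
      At X: go right to R.
        At R: go left to A.
          A is a leaf — visit A.
        Visit R.
        At R: no right child.
  Visit C.
  At C: go right to G.
    At G: go left to E.
      E is a leaf — visit E.
    Visit G.
    At G: go right to Z.
      Z is a leaf — visit Z.
Full in-order sequence: L, M, D, B, U, X, A, R, C, E, G, Z.

10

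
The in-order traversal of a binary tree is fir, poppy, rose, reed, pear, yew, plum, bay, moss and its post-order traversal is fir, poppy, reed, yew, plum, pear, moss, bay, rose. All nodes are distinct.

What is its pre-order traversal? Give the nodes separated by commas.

rose, poppy, fir, bay, pear, reed, plum, yew, moss

The last element of post-order is the root; it splits in-order into left and right subtrees.
Root rose: left subtree has 2 nodes {fir, poppy}, right has 6 {reed, pear, yew, plum, bay, moss}.
  Root poppy: left subtree has 1 node {fir}, right has 0 { }.
  Root bay: left subtree has 4 nodes {reed, pear, yew, plum}, right has 1 {moss}.
    Root pear: left subtree has 1 node {reed}, right has 2 {yew, plum}.
      Root plum: left subtree has 1 node {yew}, right has 0 { }.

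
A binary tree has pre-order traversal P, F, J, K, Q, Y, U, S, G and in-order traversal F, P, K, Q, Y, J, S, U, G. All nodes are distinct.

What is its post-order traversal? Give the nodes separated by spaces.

F Y Q K S G U J P

The first element of pre-order is the root; it splits in-order into left and right subtrees.
Root P: left subtree has 1 node {F}, right has 7 {K, Q, Y, J, S, U, G}.
  Root J: left subtree has 3 nodes {K, Q, Y}, right has 3 {S, U, G}.
    Root K: left subtree has 0 nodes { }, right has 2 {Q, Y}.
      Root Q: left subtree has 0 nodes { }, right has 1 {Y}.
    Root U: left subtree has 1 node {S}, right has 1 {G}.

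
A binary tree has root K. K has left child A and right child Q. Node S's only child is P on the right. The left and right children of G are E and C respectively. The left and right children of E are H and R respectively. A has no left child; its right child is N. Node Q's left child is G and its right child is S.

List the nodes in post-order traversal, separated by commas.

N, A, H, R, E, C, G, P, S, Q, K

Post-order visits the left subtree, then the right subtree, then the node.
At K: go left to A.
  At A: no left child.
  At A: go right to N.
    N is a leaf — visit N.
  Visit A.
At K: go right to Q.
  At Q: go left to G.
    At G: go left to E.
      At E: go left to H.
        H is a leaf — visit H.
      At E: go right to R.
        R is a leaf — visit R.
      Visit E.
    At G: go right to C.
      C is a leaf — visit C.
    Visit G.
  At Q: go right to S.
    At S: no left child.
    At S: go right to P.
      P is a leaf — visit P.
    Visit S.
  Visit Q.
Visit K.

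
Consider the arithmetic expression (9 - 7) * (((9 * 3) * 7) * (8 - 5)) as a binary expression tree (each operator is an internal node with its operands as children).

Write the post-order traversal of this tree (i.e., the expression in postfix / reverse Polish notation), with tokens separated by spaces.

Post-order on an expression tree gives postfix notation: for each operator, emit left operand, right operand, then the operator.

9 7 - 9 3 * 7 * 8 5 - * *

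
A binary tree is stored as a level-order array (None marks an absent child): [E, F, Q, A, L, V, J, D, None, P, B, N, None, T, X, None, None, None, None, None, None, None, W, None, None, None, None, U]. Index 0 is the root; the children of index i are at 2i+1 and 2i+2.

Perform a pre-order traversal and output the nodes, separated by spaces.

Pre-order visits the node, then its left subtree, then its right subtree.
Visit E.
At E: go left to F.
  Visit F.
  At F: go left to A.
    Visit A.
    At A: go left to D.
      D is a leaf — visit D.
    At A: no right child.
  At F: go right to L.
    Visit L.
    At L: go left to P.
      P is a leaf — visit P.
    At L: go right to B.
      Visit B.
      At B: no left child.
      At B: go right to W.
        W is a leaf — visit W.
At E: go right to Q.
  Visit Q.
  At Q: go left to V.
    Visit V.
    At V: go left to N.
      N is a leaf — visit N.
    At V: no right child.
  At Q: go right to J.
    Visit J.
    At J: go left to T.
      Visit T.
      At T: go left to U.
        U is a leaf — visit U.
      At T: no right child.
    At J: go right to X.
      X is a leaf — visit X.

E F A D L P B W Q V N J T U X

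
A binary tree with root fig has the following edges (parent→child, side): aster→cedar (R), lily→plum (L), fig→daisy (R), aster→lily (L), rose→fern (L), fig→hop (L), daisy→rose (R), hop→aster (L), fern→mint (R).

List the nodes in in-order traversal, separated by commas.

plum, lily, aster, cedar, hop, fig, daisy, fern, mint, rose

In-order visits the left subtree, then the node, then the right subtree.
At fig: go left to hop.
  At hop: go left to aster.
    At aster: go left to lily.
      At lily: go left to plum.
        plum is a leaf — visit plum.
      Visit lily.
      At lily: no right child.
    Visit aster.
    At aster: go right to cedar.
      cedar is a leaf — visit cedar.
  Visit hop.
  At hop: no right child.
Visit fig.
At fig: go right to daisy.
  At daisy: no left child.
  Visit daisy.
  At daisy: go right to rose.
    At rose: go left to fern.
      At fern: no left child.
      Visit fern.
      At fern: go right to mint.
        mint is a leaf — visit mint.
    Visit rose.
    At rose: no right child.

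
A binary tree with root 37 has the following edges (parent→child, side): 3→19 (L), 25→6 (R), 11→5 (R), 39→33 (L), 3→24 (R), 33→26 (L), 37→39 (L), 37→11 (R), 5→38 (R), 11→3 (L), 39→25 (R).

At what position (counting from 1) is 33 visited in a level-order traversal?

Level-order visits nodes level by level from the root, left to right within each level.
Level 0: 37
Level 1: 39, 11
Level 2: 33, 25, 3, 5
Level 3: 26, 6, 19, 24, 38
Full level-order sequence: 37, 39, 11, 33, 25, 3, 5, 26, 6, 19, 24, 38.

4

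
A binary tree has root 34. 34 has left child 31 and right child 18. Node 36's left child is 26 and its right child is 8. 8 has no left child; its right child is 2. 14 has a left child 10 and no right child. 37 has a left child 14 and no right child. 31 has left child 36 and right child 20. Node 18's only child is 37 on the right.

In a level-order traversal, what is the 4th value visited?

36

Level-order visits nodes level by level from the root, left to right within each level.
Level 0: 34
Level 1: 31, 18
Level 2: 36, 20, 37
Level 3: 26, 8, 14
Level 4: 2, 10
Full level-order sequence: 34, 31, 18, 36, 20, 37, 26, 8, 14, 2, 10.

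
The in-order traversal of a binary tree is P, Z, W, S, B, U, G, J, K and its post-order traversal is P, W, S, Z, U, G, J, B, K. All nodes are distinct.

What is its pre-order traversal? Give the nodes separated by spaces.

K B Z P S W J G U

The last element of post-order is the root; it splits in-order into left and right subtrees.
Root K: left subtree has 8 nodes {P, Z, W, S, B, U, G, J}, right has 0 { }.
  Root B: left subtree has 4 nodes {P, Z, W, S}, right has 3 {U, G, J}.
    Root Z: left subtree has 1 node {P}, right has 2 {W, S}.
      Root S: left subtree has 1 node {W}, right has 0 { }.
    Root J: left subtree has 2 nodes {U, G}, right has 0 { }.
      Root G: left subtree has 1 node {U}, right has 0 { }.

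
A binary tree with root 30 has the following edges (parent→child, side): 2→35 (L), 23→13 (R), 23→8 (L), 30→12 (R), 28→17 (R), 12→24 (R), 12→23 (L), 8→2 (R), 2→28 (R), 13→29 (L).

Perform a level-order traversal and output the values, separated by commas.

Level-order visits nodes level by level from the root, left to right within each level.
Level 0: 30
Level 1: 12
Level 2: 23, 24
Level 3: 8, 13
Level 4: 2, 29
Level 5: 35, 28
Level 6: 17

30, 12, 23, 24, 8, 13, 2, 29, 35, 28, 17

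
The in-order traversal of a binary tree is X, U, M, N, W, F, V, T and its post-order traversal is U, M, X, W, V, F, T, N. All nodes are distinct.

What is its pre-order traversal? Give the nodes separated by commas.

N, X, M, U, T, F, W, V

The last element of post-order is the root; it splits in-order into left and right subtrees.
Root N: left subtree has 3 nodes {X, U, M}, right has 4 {W, F, V, T}.
  Root X: left subtree has 0 nodes { }, right has 2 {U, M}.
    Root M: left subtree has 1 node {U}, right has 0 { }.
  Root T: left subtree has 3 nodes {W, F, V}, right has 0 { }.
    Root F: left subtree has 1 node {W}, right has 1 {V}.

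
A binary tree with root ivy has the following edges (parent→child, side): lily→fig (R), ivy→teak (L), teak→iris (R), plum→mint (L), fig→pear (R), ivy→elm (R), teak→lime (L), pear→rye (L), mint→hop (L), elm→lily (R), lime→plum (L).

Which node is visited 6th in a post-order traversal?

teak

Post-order visits the left subtree, then the right subtree, then the node.
At ivy: go left to teak.
  At teak: go left to lime.
    At lime: go left to plum.
      At plum: go left to mint.
        At mint: go left to hop.
          hop is a leaf — visit hop.
        At mint: no right child.
        Visit mint.
      At plum: no right child.
      Visit plum.
    At lime: no right child.
    Visit lime.
  At teak: go right to iris.
    iris is a leaf — visit iris.
  Visit teak.
At ivy: go right to elm.
  At elm: no left child.
  At elm: go right to lily.
    At lily: no left child.
    At lily: go right to fig.
      At fig: no left child.
      At fig: go right to pear.
        At pear: go left to rye.
          rye is a leaf — visit rye.
        At pear: no right child.
        Visit pear.
      Visit fig.
    Visit lily.
  Visit elm.
Visit ivy.
Full post-order sequence: hop, mint, plum, lime, iris, teak, rye, pear, fig, lily, elm, ivy.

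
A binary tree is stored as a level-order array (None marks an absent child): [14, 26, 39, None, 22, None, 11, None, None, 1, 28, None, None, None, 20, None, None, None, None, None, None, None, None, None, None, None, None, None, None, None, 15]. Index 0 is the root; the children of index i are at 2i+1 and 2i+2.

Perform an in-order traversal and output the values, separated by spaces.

26 1 22 28 14 39 11 20 15

In-order visits the left subtree, then the node, then the right subtree.
At 14: go left to 26.
  At 26: no left child.
  Visit 26.
  At 26: go right to 22.
    At 22: go left to 1.
      1 is a leaf — visit 1.
    Visit 22.
    At 22: go right to 28.
      28 is a leaf — visit 28.
Visit 14.
At 14: go right to 39.
  At 39: no left child.
  Visit 39.
  At 39: go right to 11.
    At 11: no left child.
    Visit 11.
    At 11: go right to 20.
      At 20: no left child.
      Visit 20.
      At 20: go right to 15.
        15 is a leaf — visit 15.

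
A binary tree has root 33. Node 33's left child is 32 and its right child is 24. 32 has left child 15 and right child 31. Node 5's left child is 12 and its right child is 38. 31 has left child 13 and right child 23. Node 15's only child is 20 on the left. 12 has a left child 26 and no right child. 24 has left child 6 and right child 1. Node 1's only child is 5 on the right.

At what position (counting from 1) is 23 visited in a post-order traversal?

Post-order visits the left subtree, then the right subtree, then the node.
At 33: go left to 32.
  At 32: go left to 15.
    At 15: go left to 20.
      20 is a leaf — visit 20.
    At 15: no right child.
    Visit 15.
  At 32: go right to 31.
    At 31: go left to 13.
      13 is a leaf — visit 13.
    At 31: go right to 23.
      23 is a leaf — visit 23.
    Visit 31.
  Visit 32.
At 33: go right to 24.
  At 24: go left to 6.
    6 is a leaf — visit 6.
  At 24: go right to 1.
    At 1: no left child.
    At 1: go right to 5.
      At 5: go left to 12.
        At 12: go left to 26.
          26 is a leaf — visit 26.
        At 12: no right child.
        Visit 12.
      At 5: go right to 38.
        38 is a leaf — visit 38.
      Visit 5.
    Visit 1.
  Visit 24.
Visit 33.
Full post-order sequence: 20, 15, 13, 23, 31, 32, 6, 26, 12, 38, 5, 1, 24, 33.

4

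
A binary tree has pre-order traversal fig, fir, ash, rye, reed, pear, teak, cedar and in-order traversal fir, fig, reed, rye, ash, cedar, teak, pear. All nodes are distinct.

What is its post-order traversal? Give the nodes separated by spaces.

fir reed rye cedar teak pear ash fig

The first element of pre-order is the root; it splits in-order into left and right subtrees.
Root fig: left subtree has 1 node {fir}, right has 6 {reed, rye, ash, cedar, teak, pear}.
  Root ash: left subtree has 2 nodes {reed, rye}, right has 3 {cedar, teak, pear}.
    Root rye: left subtree has 1 node {reed}, right has 0 { }.
    Root pear: left subtree has 2 nodes {cedar, teak}, right has 0 { }.
      Root teak: left subtree has 1 node {cedar}, right has 0 { }.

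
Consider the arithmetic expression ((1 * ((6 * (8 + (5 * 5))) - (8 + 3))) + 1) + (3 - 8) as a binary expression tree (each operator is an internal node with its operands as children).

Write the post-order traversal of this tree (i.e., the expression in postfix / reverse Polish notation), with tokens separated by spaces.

1 6 8 5 5 * + * 8 3 + - * 1 + 3 8 - +

Post-order on an expression tree gives postfix notation: for each operator, emit left operand, right operand, then the operator.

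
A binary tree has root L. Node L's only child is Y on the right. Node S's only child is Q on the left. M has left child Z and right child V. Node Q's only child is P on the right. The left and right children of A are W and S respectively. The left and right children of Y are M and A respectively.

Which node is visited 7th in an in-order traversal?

A

In-order visits the left subtree, then the node, then the right subtree.
At L: no left child.
Visit L.
At L: go right to Y.
  At Y: go left to M.
    At M: go left to Z.
      Z is a leaf — visit Z.
    Visit M.
    At M: go right to V.
      V is a leaf — visit V.
  Visit Y.
  At Y: go right to A.
    At A: go left to W.
      W is a leaf — visit W.
    Visit A.
    At A: go right to S.
      At S: go left to Q.
        At Q: no left child.
        Visit Q.
        At Q: go right to P.
          P is a leaf — visit P.
      Visit S.
      At S: no right child.
Full in-order sequence: L, Z, M, V, Y, W, A, Q, P, S.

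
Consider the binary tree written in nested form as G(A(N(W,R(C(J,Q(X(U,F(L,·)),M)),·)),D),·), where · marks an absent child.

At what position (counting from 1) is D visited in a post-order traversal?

12

Post-order visits the left subtree, then the right subtree, then the node.
At G: go left to A.
  At A: go left to N.
    At N: go left to W.
      W is a leaf — visit W.
    At N: go right to R.
      At R: go left to C.
        At C: go left to J.
          J is a leaf — visit J.
        At C: go right to Q.
          At Q: go left to X.
            At X: go left to U.
              U is a leaf — visit U.
            At X: go right to F.
              At F: go left to L.
                L is a leaf — visit L.
              At F: no right child.
              Visit F.
            Visit X.
          At Q: go right to M.
            M is a leaf — visit M.
          Visit Q.
        Visit C.
      At R: no right child.
      Visit R.
    Visit N.
  At A: go right to D.
    D is a leaf — visit D.
  Visit A.
At G: no right child.
Visit G.
Full post-order sequence: W, J, U, L, F, X, M, Q, C, R, N, D, A, G.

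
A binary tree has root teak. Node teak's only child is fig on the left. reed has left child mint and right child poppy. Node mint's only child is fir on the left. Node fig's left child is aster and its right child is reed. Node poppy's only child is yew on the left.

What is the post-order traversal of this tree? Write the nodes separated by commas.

aster, fir, mint, yew, poppy, reed, fig, teak

Post-order visits the left subtree, then the right subtree, then the node.
At teak: go left to fig.
  At fig: go left to aster.
    aster is a leaf — visit aster.
  At fig: go right to reed.
    At reed: go left to mint.
      At mint: go left to fir.
        fir is a leaf — visit fir.
      At mint: no right child.
      Visit mint.
    At reed: go right to poppy.
      At poppy: go left to yew.
        yew is a leaf — visit yew.
      At poppy: no right child.
      Visit poppy.
    Visit reed.
  Visit fig.
At teak: no right child.
Visit teak.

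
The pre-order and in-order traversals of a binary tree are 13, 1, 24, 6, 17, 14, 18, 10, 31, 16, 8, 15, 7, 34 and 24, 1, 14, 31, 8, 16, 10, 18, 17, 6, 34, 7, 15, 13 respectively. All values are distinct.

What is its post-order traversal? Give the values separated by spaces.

The first element of pre-order is the root; it splits in-order into left and right subtrees.
Root 13: left subtree has 13 nodes {24, 1, 14, 31, 8, 16, 10, 18, 17, 6, 34, 7, 15}, right has 0 { }.
  Root 1: left subtree has 1 node {24}, right has 11 {14, 31, 8, 16, 10, 18, 17, 6, 34, 7, 15}.
    Root 6: left subtree has 7 nodes {14, 31, 8, 16, 10, 18, 17}, right has 3 {34, 7, 15}.
      Root 17: left subtree has 6 nodes {14, 31, 8, 16, 10, 18}, right has 0 { }.
        Root 14: left subtree has 0 nodes { }, right has 5 {31, 8, 16, 10, 18}.
          Root 18: left subtree has 4 nodes {31, 8, 16, 10}, right has 0 { }.
            Root 10: left subtree has 3 nodes {31, 8, 16}, right has 0 { }.
              Root 31: left subtree has 0 nodes { }, right has 2 {8, 16}.
                Root 16: left subtree has 1 node {8}, right has 0 { }.
      Root 15: left subtree has 2 nodes {34, 7}, right has 0 { }.
        Root 7: left subtree has 1 node {34}, right has 0 { }.

24 8 16 31 10 18 14 17 34 7 15 6 1 13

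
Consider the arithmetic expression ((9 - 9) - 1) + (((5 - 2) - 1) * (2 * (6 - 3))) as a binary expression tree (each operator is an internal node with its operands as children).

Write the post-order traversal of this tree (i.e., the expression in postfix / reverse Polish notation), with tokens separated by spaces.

Post-order on an expression tree gives postfix notation: for each operator, emit left operand, right operand, then the operator.

9 9 - 1 - 5 2 - 1 - 2 6 3 - * * +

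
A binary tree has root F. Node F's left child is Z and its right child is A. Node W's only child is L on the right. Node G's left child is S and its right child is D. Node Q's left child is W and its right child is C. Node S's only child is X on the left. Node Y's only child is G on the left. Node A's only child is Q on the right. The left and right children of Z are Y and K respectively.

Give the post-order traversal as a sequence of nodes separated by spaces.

Post-order visits the left subtree, then the right subtree, then the node.
At F: go left to Z.
  At Z: go left to Y.
    At Y: go left to G.
      At G: go left to S.
        At S: go left to X.
          X is a leaf — visit X.
        At S: no right child.
        Visit S.
      At G: go right to D.
        D is a leaf — visit D.
      Visit G.
    At Y: no right child.
    Visit Y.
  At Z: go right to K.
    K is a leaf — visit K.
  Visit Z.
At F: go right to A.
  At A: no left child.
  At A: go right to Q.
    At Q: go left to W.
      At W: no left child.
      At W: go right to L.
        L is a leaf — visit L.
      Visit W.
    At Q: go right to C.
      C is a leaf — visit C.
    Visit Q.
  Visit A.
Visit F.

X S D G Y K Z L W C Q A F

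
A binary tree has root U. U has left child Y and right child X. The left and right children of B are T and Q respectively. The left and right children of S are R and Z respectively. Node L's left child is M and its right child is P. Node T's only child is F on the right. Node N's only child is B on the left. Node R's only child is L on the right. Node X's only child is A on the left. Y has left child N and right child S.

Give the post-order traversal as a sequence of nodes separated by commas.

Post-order visits the left subtree, then the right subtree, then the node.
At U: go left to Y.
  At Y: go left to N.
    At N: go left to B.
      At B: go left to T.
        At T: no left child.
        At T: go right to F.
          F is a leaf — visit F.
        Visit T.
      At B: go right to Q.
        Q is a leaf — visit Q.
      Visit B.
    At N: no right child.
    Visit N.
  At Y: go right to S.
    At S: go left to R.
      At R: no left child.
      At R: go right to L.
        At L: go left to M.
          M is a leaf — visit M.
        At L: go right to P.
          P is a leaf — visit P.
        Visit L.
      Visit R.
    At S: go right to Z.
      Z is a leaf — visit Z.
    Visit S.
  Visit Y.
At U: go right to X.
  At X: go left to A.
    A is a leaf — visit A.
  At X: no right child.
  Visit X.
Visit U.

F, T, Q, B, N, M, P, L, R, Z, S, Y, A, X, U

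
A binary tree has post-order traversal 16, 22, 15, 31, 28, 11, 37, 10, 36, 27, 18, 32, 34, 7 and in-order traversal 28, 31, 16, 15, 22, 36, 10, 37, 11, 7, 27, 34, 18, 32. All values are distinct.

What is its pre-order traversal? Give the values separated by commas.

The last element of post-order is the root; it splits in-order into left and right subtrees.
Root 7: left subtree has 9 nodes {28, 31, 16, 15, 22, 36, 10, 37, 11}, right has 4 {27, 34, 18, 32}.
  Root 36: left subtree has 5 nodes {28, 31, 16, 15, 22}, right has 3 {10, 37, 11}.
    Root 28: left subtree has 0 nodes { }, right has 4 {31, 16, 15, 22}.
      Root 31: left subtree has 0 nodes { }, right has 3 {16, 15, 22}.
        Root 15: left subtree has 1 node {16}, right has 1 {22}.
    Root 10: left subtree has 0 nodes { }, right has 2 {37, 11}.
      Root 37: left subtree has 0 nodes { }, right has 1 {11}.
  Root 34: left subtree has 1 node {27}, right has 2 {18, 32}.
    Root 32: left subtree has 1 node {18}, right has 0 { }.

7, 36, 28, 31, 15, 16, 22, 10, 37, 11, 34, 27, 32, 18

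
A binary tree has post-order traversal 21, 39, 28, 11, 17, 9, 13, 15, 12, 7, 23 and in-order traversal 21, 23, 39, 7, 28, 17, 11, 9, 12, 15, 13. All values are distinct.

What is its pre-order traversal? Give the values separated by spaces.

23 21 7 39 12 9 17 28 11 15 13

The last element of post-order is the root; it splits in-order into left and right subtrees.
Root 23: left subtree has 1 node {21}, right has 9 {39, 7, 28, 17, 11, 9, 12, 15, 13}.
  Root 7: left subtree has 1 node {39}, right has 7 {28, 17, 11, 9, 12, 15, 13}.
    Root 12: left subtree has 4 nodes {28, 17, 11, 9}, right has 2 {15, 13}.
      Root 9: left subtree has 3 nodes {28, 17, 11}, right has 0 { }.
        Root 17: left subtree has 1 node {28}, right has 1 {11}.
      Root 15: left subtree has 0 nodes { }, right has 1 {13}.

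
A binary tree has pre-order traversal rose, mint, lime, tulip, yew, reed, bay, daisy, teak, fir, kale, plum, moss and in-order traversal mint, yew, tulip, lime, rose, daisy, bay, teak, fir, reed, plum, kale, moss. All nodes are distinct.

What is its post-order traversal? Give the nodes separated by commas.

yew, tulip, lime, mint, daisy, fir, teak, bay, plum, moss, kale, reed, rose

The first element of pre-order is the root; it splits in-order into left and right subtrees.
Root rose: left subtree has 4 nodes {mint, yew, tulip, lime}, right has 8 {daisy, bay, teak, fir, reed, plum, kale, moss}.
  Root mint: left subtree has 0 nodes { }, right has 3 {yew, tulip, lime}.
    Root lime: left subtree has 2 nodes {yew, tulip}, right has 0 { }.
      Root tulip: left subtree has 1 node {yew}, right has 0 { }.
  Root reed: left subtree has 4 nodes {daisy, bay, teak, fir}, right has 3 {plum, kale, moss}.
    Root bay: left subtree has 1 node {daisy}, right has 2 {teak, fir}.
      Root teak: left subtree has 0 nodes { }, right has 1 {fir}.
    Root kale: left subtree has 1 node {plum}, right has 1 {moss}.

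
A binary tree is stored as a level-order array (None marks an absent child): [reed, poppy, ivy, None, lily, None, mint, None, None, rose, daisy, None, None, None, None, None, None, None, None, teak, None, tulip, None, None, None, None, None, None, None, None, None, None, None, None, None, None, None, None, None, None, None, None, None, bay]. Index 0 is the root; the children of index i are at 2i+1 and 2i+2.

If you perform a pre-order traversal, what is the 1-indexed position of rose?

4

Pre-order visits the node, then its left subtree, then its right subtree.
Visit reed.
At reed: go left to poppy.
  Visit poppy.
  At poppy: no left child.
  At poppy: go right to lily.
    Visit lily.
    At lily: go left to rose.
      Visit rose.
      At rose: go left to teak.
        teak is a leaf — visit teak.
      At rose: no right child.
    At lily: go right to daisy.
      Visit daisy.
      At daisy: go left to tulip.
        Visit tulip.
        At tulip: go left to bay.
          bay is a leaf — visit bay.
        At tulip: no right child.
      At daisy: no right child.
At reed: go right to ivy.
  Visit ivy.
  At ivy: no left child.
  At ivy: go right to mint.
    mint is a leaf — visit mint.
Full pre-order sequence: reed, poppy, lily, rose, teak, daisy, tulip, bay, ivy, mint.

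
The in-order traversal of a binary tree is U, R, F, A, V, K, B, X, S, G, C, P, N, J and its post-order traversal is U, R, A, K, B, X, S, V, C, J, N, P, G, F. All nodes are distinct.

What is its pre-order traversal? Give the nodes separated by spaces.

The last element of post-order is the root; it splits in-order into left and right subtrees.
Root F: left subtree has 2 nodes {U, R}, right has 11 {A, V, K, B, X, S, G, C, P, N, J}.
  Root R: left subtree has 1 node {U}, right has 0 { }.
  Root G: left subtree has 6 nodes {A, V, K, B, X, S}, right has 4 {C, P, N, J}.
    Root V: left subtree has 1 node {A}, right has 4 {K, B, X, S}.
      Root S: left subtree has 3 nodes {K, B, X}, right has 0 { }.
        Root X: left subtree has 2 nodes {K, B}, right has 0 { }.
          Root B: left subtree has 1 node {K}, right has 0 { }.
    Root P: left subtree has 1 node {C}, right has 2 {N, J}.
      Root N: left subtree has 0 nodes { }, right has 1 {J}.

F R U G V A S X B K P C N J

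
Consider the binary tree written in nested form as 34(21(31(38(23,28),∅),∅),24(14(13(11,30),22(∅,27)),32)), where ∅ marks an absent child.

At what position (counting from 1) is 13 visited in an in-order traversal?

8

In-order visits the left subtree, then the node, then the right subtree.
At 34: go left to 21.
  At 21: go left to 31.
    At 31: go left to 38.
      At 38: go left to 23.
        23 is a leaf — visit 23.
      Visit 38.
      At 38: go right to 28.
        28 is a leaf — visit 28.
    Visit 31.
    At 31: no right child.
  Visit 21.
  At 21: no right child.
Visit 34.
At 34: go right to 24.
  At 24: go left to 14.
    At 14: go left to 13.
      At 13: go left to 11.
        11 is a leaf — visit 11.
      Visit 13.
      At 13: go right to 30.
        30 is a leaf — visit 30.
    Visit 14.
    At 14: go right to 22.
      At 22: no left child.
      Visit 22.
      At 22: go right to 27.
        27 is a leaf — visit 27.
  Visit 24.
  At 24: go right to 32.
    32 is a leaf — visit 32.
Full in-order sequence: 23, 38, 28, 31, 21, 34, 11, 13, 30, 14, 22, 27, 24, 32.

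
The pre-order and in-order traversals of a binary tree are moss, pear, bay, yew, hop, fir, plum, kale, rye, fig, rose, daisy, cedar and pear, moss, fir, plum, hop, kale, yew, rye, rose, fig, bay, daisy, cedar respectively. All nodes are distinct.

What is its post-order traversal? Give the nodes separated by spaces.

The first element of pre-order is the root; it splits in-order into left and right subtrees.
Root moss: left subtree has 1 node {pear}, right has 11 {fir, plum, hop, kale, yew, rye, rose, fig, bay, daisy, cedar}.
  Root bay: left subtree has 8 nodes {fir, plum, hop, kale, yew, rye, rose, fig}, right has 2 {daisy, cedar}.
    Root yew: left subtree has 4 nodes {fir, plum, hop, kale}, right has 3 {rye, rose, fig}.
      Root hop: left subtree has 2 nodes {fir, plum}, right has 1 {kale}.
        Root fir: left subtree has 0 nodes { }, right has 1 {plum}.
      Root rye: left subtree has 0 nodes { }, right has 2 {rose, fig}.
        Root fig: left subtree has 1 node {rose}, right has 0 { }.
    Root daisy: left subtree has 0 nodes { }, right has 1 {cedar}.

pear plum fir kale hop rose fig rye yew cedar daisy bay moss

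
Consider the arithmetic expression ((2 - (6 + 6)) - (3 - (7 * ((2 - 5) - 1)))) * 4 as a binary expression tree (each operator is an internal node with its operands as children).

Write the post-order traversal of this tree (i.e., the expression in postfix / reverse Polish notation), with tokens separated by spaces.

Post-order on an expression tree gives postfix notation: for each operator, emit left operand, right operand, then the operator.

2 6 6 + - 3 7 2 5 - 1 - * - - 4 *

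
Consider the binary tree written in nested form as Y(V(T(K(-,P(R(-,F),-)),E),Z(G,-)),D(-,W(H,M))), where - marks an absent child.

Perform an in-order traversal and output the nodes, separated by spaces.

In-order visits the left subtree, then the node, then the right subtree.
At Y: go left to V.
  At V: go left to T.
    At T: go left to K.
      At K: no left child.
      Visit K.
      At K: go right to P.
        At P: go left to R.
          At R: no left child.
          Visit R.
          At R: go right to F.
            F is a leaf — visit F.
        Visit P.
        At P: no right child.
    Visit T.
    At T: go right to E.
      E is a leaf — visit E.
  Visit V.
  At V: go right to Z.
    At Z: go left to G.
      G is a leaf — visit G.
    Visit Z.
    At Z: no right child.
Visit Y.
At Y: go right to D.
  At D: no left child.
  Visit D.
  At D: go right to W.
    At W: go left to H.
      H is a leaf — visit H.
    Visit W.
    At W: go right to M.
      M is a leaf — visit M.

K R F P T E V G Z Y D H W M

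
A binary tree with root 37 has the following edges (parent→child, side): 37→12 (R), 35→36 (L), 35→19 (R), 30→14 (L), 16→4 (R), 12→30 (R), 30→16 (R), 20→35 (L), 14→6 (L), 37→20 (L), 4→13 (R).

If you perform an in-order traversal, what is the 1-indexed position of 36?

1

In-order visits the left subtree, then the node, then the right subtree.
At 37: go left to 20.
  At 20: go left to 35.
    At 35: go left to 36.
      36 is a leaf — visit 36.
    Visit 35.
    At 35: go right to 19.
      19 is a leaf — visit 19.
  Visit 20.
  At 20: no right child.
Visit 37.
At 37: go right to 12.
  At 12: no left child.
  Visit 12.
  At 12: go right to 30.
    At 30: go left to 14.
      At 14: go left to 6.
        6 is a leaf — visit 6.
      Visit 14.
      At 14: no right child.
    Visit 30.
    At 30: go right to 16.
      At 16: no left child.
      Visit 16.
      At 16: go right to 4.
        At 4: no left child.
        Visit 4.
        At 4: go right to 13.
          13 is a leaf — visit 13.
Full in-order sequence: 36, 35, 19, 20, 37, 12, 6, 14, 30, 16, 4, 13.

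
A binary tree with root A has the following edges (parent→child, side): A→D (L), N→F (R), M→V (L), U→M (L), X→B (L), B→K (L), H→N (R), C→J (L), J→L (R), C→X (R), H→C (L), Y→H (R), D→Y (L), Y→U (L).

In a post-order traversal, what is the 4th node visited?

Post-order visits the left subtree, then the right subtree, then the node.
At A: go left to D.
  At D: go left to Y.
    At Y: go left to U.
      At U: go left to M.
        At M: go left to V.
          V is a leaf — visit V.
        At M: no right child.
        Visit M.
      At U: no right child.
      Visit U.
    At Y: go right to H.
      At H: go left to C.
        At C: go left to J.
          At J: no left child.
          At J: go right to L.
            L is a leaf — visit L.
          Visit J.
        At C: go right to X.
          At X: go left to B.
            At B: go left to K.
              K is a leaf — visit K.
            At B: no right child.
            Visit B.
          At X: no right child.
          Visit X.
        Visit C.
      At H: go right to N.
        At N: no left child.
        At N: go right to F.
          F is a leaf — visit F.
        Visit N.
      Visit H.
    Visit Y.
  At D: no right child.
  Visit D.
At A: no right child.
Visit A.
Full post-order sequence: V, M, U, L, J, K, B, X, C, F, N, H, Y, D, A.

L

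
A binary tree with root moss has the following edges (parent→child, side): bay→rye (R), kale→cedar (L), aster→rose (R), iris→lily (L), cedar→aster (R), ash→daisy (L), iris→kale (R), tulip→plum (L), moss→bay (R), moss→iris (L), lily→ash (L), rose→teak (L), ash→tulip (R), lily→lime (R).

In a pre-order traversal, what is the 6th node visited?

tulip

Pre-order visits the node, then its left subtree, then its right subtree.
Visit moss.
At moss: go left to iris.
  Visit iris.
  At iris: go left to lily.
    Visit lily.
    At lily: go left to ash.
      Visit ash.
      At ash: go left to daisy.
        daisy is a leaf — visit daisy.
      At ash: go right to tulip.
        Visit tulip.
        At tulip: go left to plum.
          plum is a leaf — visit plum.
        At tulip: no right child.
    At lily: go right to lime.
      lime is a leaf — visit lime.
  At iris: go right to kale.
    Visit kale.
    At kale: go left to cedar.
      Visit cedar.
      At cedar: no left child.
      At cedar: go right to aster.
        Visit aster.
        At aster: no left child.
        At aster: go right to rose.
          Visit rose.
          At rose: go left to teak.
            teak is a leaf — visit teak.
          At rose: no right child.
    At kale: no right child.
At moss: go right to bay.
  Visit bay.
  At bay: no left child.
  At bay: go right to rye.
    rye is a leaf — visit rye.
Full pre-order sequence: moss, iris, lily, ash, daisy, tulip, plum, lime, kale, cedar, aster, rose, teak, bay, rye.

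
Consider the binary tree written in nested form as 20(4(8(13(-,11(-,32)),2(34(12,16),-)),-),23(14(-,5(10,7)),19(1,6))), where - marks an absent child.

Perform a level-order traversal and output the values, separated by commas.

20, 4, 23, 8, 14, 19, 13, 2, 5, 1, 6, 11, 34, 10, 7, 32, 12, 16

Level-order visits nodes level by level from the root, left to right within each level.
Level 0: 20
Level 1: 4, 23
Level 2: 8, 14, 19
Level 3: 13, 2, 5, 1, 6
Level 4: 11, 34, 10, 7
Level 5: 32, 12, 16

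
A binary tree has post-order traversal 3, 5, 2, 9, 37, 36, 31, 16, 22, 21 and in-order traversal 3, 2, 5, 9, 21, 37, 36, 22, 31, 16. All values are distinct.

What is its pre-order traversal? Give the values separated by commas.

21, 9, 2, 3, 5, 22, 36, 37, 16, 31

The last element of post-order is the root; it splits in-order into left and right subtrees.
Root 21: left subtree has 4 nodes {3, 2, 5, 9}, right has 5 {37, 36, 22, 31, 16}.
  Root 9: left subtree has 3 nodes {3, 2, 5}, right has 0 { }.
    Root 2: left subtree has 1 node {3}, right has 1 {5}.
  Root 22: left subtree has 2 nodes {37, 36}, right has 2 {31, 16}.
    Root 36: left subtree has 1 node {37}, right has 0 { }.
    Root 16: left subtree has 1 node {31}, right has 0 { }.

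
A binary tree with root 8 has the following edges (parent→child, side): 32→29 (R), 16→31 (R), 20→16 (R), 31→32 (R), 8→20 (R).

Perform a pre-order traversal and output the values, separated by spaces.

8 20 16 31 32 29

Pre-order visits the node, then its left subtree, then its right subtree.
Visit 8.
At 8: no left child.
At 8: go right to 20.
  Visit 20.
  At 20: no left child.
  At 20: go right to 16.
    Visit 16.
    At 16: no left child.
    At 16: go right to 31.
      Visit 31.
      At 31: no left child.
      At 31: go right to 32.
        Visit 32.
        At 32: no left child.
        At 32: go right to 29.
          29 is a leaf — visit 29.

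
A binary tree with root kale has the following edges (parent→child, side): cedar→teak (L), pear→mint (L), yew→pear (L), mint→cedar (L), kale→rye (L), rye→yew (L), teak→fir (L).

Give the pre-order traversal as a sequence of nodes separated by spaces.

kale rye yew pear mint cedar teak fir

Pre-order visits the node, then its left subtree, then its right subtree.
Visit kale.
At kale: go left to rye.
  Visit rye.
  At rye: go left to yew.
    Visit yew.
    At yew: go left to pear.
      Visit pear.
      At pear: go left to mint.
        Visit mint.
        At mint: go left to cedar.
          Visit cedar.
          At cedar: go left to teak.
            Visit teak.
            At teak: go left to fir.
              fir is a leaf — visit fir.
            At teak: no right child.
          At cedar: no right child.
        At mint: no right child.
      At pear: no right child.
    At yew: no right child.
  At rye: no right child.
At kale: no right child.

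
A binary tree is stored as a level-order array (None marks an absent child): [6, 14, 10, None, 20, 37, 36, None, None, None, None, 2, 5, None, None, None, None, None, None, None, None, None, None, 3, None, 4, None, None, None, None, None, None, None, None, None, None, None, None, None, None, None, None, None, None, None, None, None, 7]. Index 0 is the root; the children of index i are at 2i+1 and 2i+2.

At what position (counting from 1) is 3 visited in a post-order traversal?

Post-order visits the left subtree, then the right subtree, then the node.
At 6: go left to 14.
  At 14: no left child.
  At 14: go right to 20.
    20 is a leaf — visit 20.
  Visit 14.
At 6: go right to 10.
  At 10: go left to 37.
    At 37: go left to 2.
      At 2: go left to 3.
        At 3: go left to 7.
          7 is a leaf — visit 7.
        At 3: no right child.
        Visit 3.
      At 2: no right child.
      Visit 2.
    At 37: go right to 5.
      At 5: go left to 4.
        4 is a leaf — visit 4.
      At 5: no right child.
      Visit 5.
    Visit 37.
  At 10: go right to 36.
    36 is a leaf — visit 36.
  Visit 10.
Visit 6.
Full post-order sequence: 20, 14, 7, 3, 2, 4, 5, 37, 36, 10, 6.

4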